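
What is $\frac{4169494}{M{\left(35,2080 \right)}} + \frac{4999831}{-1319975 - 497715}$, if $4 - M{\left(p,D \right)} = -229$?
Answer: $\frac{7577682588237}{423521770} \approx 17892.0$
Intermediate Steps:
$M{\left(p,D \right)} = 233$ ($M{\left(p,D \right)} = 4 - -229 = 4 + 229 = 233$)
$\frac{4169494}{M{\left(35,2080 \right)}} + \frac{4999831}{-1319975 - 497715} = \frac{4169494}{233} + \frac{4999831}{-1319975 - 497715} = 4169494 \cdot \frac{1}{233} + \frac{4999831}{-1319975 - 497715} = \frac{4169494}{233} + \frac{4999831}{-1817690} = \frac{4169494}{233} + 4999831 \left(- \frac{1}{1817690}\right) = \frac{4169494}{233} - \frac{4999831}{1817690} = \frac{7577682588237}{423521770}$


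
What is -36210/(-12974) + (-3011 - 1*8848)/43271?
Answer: 706492122/280698977 ≈ 2.5169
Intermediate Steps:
-36210/(-12974) + (-3011 - 1*8848)/43271 = -36210*(-1/12974) + (-3011 - 8848)*(1/43271) = 18105/6487 - 11859*1/43271 = 18105/6487 - 11859/43271 = 706492122/280698977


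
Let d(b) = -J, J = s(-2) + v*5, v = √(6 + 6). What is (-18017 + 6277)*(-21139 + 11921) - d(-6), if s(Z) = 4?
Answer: 108219324 + 10*√3 ≈ 1.0822e+8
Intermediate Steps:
v = 2*√3 (v = √12 = 2*√3 ≈ 3.4641)
J = 4 + 10*√3 (J = 4 + (2*√3)*5 = 4 + 10*√3 ≈ 21.320)
d(b) = -4 - 10*√3 (d(b) = -(4 + 10*√3) = -4 - 10*√3)
(-18017 + 6277)*(-21139 + 11921) - d(-6) = (-18017 + 6277)*(-21139 + 11921) - (-4 - 10*√3) = -11740*(-9218) + (4 + 10*√3) = 108219320 + (4 + 10*√3) = 108219324 + 10*√3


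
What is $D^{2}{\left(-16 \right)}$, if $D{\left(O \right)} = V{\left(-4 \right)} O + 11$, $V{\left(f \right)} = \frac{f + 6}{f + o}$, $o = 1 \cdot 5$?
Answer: $441$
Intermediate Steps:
$o = 5$
$V{\left(f \right)} = \frac{6 + f}{5 + f}$ ($V{\left(f \right)} = \frac{f + 6}{f + 5} = \frac{6 + f}{5 + f}$)
$D{\left(O \right)} = 11 + 2 O$ ($D{\left(O \right)} = \frac{6 - 4}{5 - 4} O + 11 = 1^{-1} \cdot 2 O + 11 = 1 \cdot 2 O + 11 = 2 O + 11 = 11 + 2 O$)
$D^{2}{\left(-16 \right)} = \left(11 + 2 \left(-16\right)\right)^{2} = \left(11 - 32\right)^{2} = \left(-21\right)^{2} = 441$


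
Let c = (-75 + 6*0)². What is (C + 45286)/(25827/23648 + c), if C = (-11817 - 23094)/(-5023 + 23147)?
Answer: 4852147205336/602830642137 ≈ 8.0489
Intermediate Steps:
C = -34911/18124 ≈ -1.9262
c = 5625 (c = (-75 + 0)² = (-75)² = 5625)
(C + 45286)/(25827/23648 + c) = (-34911/18124 + 45286)/(25827/23648 + 5625) = 820728553/(18124*(25827*(1/23648) + 5625)) = 820728553/(18124*(25827/23648 + 5625)) = 820728553/(18124*(133045827/23648)) = (820728553/18124)*(23648/133045827) = 4852147205336/602830642137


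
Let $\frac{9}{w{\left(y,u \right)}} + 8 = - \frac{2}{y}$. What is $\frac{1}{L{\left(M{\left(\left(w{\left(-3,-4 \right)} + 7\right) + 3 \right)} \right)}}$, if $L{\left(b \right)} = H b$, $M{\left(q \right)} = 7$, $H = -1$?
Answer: $- \frac{1}{7} \approx -0.14286$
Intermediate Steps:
$w{\left(y,u \right)} = \frac{9}{-8 - \frac{2}{y}}$
$L{\left(b \right)} = - b$
$\frac{1}{L{\left(M{\left(\left(w{\left(-3,-4 \right)} + 7\right) + 3 \right)} \right)}} = \frac{1}{\left(-1\right) 7} = \frac{1}{-7} = - \frac{1}{7}$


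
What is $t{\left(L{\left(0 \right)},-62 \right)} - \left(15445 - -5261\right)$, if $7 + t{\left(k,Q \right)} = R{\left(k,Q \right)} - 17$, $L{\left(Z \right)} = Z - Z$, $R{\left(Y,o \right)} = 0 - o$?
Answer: $-20668$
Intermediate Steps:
$R{\left(Y,o \right)} = - o$
$L{\left(Z \right)} = 0$
$t{\left(k,Q \right)} = -24 - Q$ ($t{\left(k,Q \right)} = -7 - \left(17 + Q\right) = -24 - Q$)
$t{\left(L{\left(0 \right)},-62 \right)} - \left(15445 - -5261\right) = \left(-24 - -62\right) - \left(15445 - -5261\right) = \left(-24 + 62\right) - \left(15445 + 5261\right) = 38 - 20706 = -20668$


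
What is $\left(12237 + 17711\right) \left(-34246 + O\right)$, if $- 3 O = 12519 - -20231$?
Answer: $- \frac{4057594624}{3} \approx -1.3525 \cdot 10^{9}$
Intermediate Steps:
$O = - \frac{32750}{3}$ ($O = - \frac{12519 - -20231}{3} = - \frac{12519 + 20231}{3} = \left(- \frac{1}{3}\right) 32750 = - \frac{32750}{3} \approx -10917.0$)
$\left(12237 + 17711\right) \left(-34246 + O\right) = \left(12237 + 17711\right) \left(-34246 - \frac{32750}{3}\right) = 29948 \left(- \frac{135488}{3}\right) = - \frac{4057594624}{3}$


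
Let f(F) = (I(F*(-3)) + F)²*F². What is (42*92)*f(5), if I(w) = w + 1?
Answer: 7824600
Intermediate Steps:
I(w) = 1 + w
f(F) = F²*(1 - 2*F)² (f(F) = ((1 + F*(-3)) + F)²*F² = ((1 - 3*F) + F)²*F² = (1 - 2*F)²*F² = F²*(1 - 2*F)²)
(42*92)*f(5) = (42*92)*(5²*(-1 + 2*5)²) = 3864*(25*(-1 + 10)²) = 3864*(25*9²) = 3864*(25*81) = 3864*2025 = 7824600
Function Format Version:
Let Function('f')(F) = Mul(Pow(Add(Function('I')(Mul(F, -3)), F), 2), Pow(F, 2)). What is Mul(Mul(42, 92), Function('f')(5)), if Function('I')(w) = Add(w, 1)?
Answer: 7824600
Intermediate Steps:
Function('I')(w) = Add(1, w)
Function('f')(F) = Mul(Pow(F, 2), Pow(Add(1, Mul(-2, F)), 2)) (Function('f')(F) = Mul(Pow(Add(Add(1, Mul(F, -3)), F), 2), Pow(F, 2)) = Mul(Pow(Add(Add(1, Mul(-3, F)), F), 2), Pow(F, 2)) = Mul(Pow(Add(1, Mul(-2, F)), 2), Pow(F, 2)) = Mul(Pow(F, 2), Pow(Add(1, Mul(-2, F)), 2)))
Mul(Mul(42, 92), Function('f')(5)) = Mul(Mul(42, 92), Mul(Pow(5, 2), Pow(Add(-1, Mul(2, 5)), 2))) = Mul(3864, Mul(25, Pow(Add(-1, 10), 2))) = Mul(3864, Mul(25, Pow(9, 2))) = Mul(3864, Mul(25, 81)) = Mul(3864, 2025) = 7824600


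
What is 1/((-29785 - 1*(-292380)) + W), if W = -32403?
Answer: 1/230192 ≈ 4.3442e-6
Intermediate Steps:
1/((-29785 - 1*(-292380)) + W) = 1/((-29785 - 1*(-292380)) - 32403) = 1/((-29785 + 292380) - 32403) = 1/(262595 - 32403) = 1/230192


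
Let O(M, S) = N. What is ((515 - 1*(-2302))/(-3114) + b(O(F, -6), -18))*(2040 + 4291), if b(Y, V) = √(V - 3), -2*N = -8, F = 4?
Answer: -1981603/346 + 6331*I*√21 ≈ -5727.2 + 29012.0*I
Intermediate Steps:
N = 4 (N = -½*(-8) = 4)
O(M, S) = 4
b(Y, V) = √(-3 + V)
((515 - 1*(-2302))/(-3114) + b(O(F, -6), -18))*(2040 + 4291) = ((515 - 1*(-2302))/(-3114) + √(-3 - 18))*(2040 + 4291) = ((515 + 2302)*(-1/3114) + √(-21))*6331 = (2817*(-1/3114) + I*√21)*6331 = (-313/346 + I*√21)*6331 = -1981603/346 + 6331*I*√21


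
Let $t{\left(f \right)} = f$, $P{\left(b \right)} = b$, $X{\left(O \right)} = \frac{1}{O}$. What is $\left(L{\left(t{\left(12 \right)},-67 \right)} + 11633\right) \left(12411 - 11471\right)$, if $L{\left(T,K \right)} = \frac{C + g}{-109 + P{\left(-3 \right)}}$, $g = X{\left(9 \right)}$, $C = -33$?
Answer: $\frac{688923650}{63} \approx 1.0935 \cdot 10^{7}$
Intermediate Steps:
$g = \frac{1}{9} \approx 0.11111$
$L{\left(T,K \right)} = \frac{37}{126}$ ($L{\left(T,K \right)} = \frac{-33 + \frac{1}{9}}{-109 - 3} = - \frac{296}{9 \left(-112\right)} = \left(- \frac{296}{9}\right) \left(- \frac{1}{112}\right) = \frac{37}{126}$)
$\left(L{\left(t{\left(12 \right)},-67 \right)} + 11633\right) \left(12411 - 11471\right) = \left(\frac{37}{126} + 11633\right) \left(12411 - 11471\right) = \frac{1465795}{126} \cdot 940 = \frac{688923650}{63}$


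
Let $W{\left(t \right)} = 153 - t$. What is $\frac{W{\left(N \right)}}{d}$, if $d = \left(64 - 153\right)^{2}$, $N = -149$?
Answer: $\frac{302}{7921} \approx 0.038126$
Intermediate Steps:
$d = 7921$ ($d = \left(-89\right)^{2} = 7921$)
$\frac{W{\left(N \right)}}{d} = \frac{153 - -149}{7921} = \left(153 + 149\right) \frac{1}{7921} = 302 \cdot \frac{1}{7921} = \frac{302}{7921}$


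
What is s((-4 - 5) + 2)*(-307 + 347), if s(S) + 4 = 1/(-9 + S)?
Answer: -325/2 ≈ -162.50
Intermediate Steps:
s(S) = -4 + 1/(-9 + S)
s((-4 - 5) + 2)*(-307 + 347) = ((37 - 4*((-4 - 5) + 2))/(-9 + ((-4 - 5) + 2)))*(-307 + 347) = ((37 - 4*(-9 + 2))/(-9 + (-9 + 2)))*40 = ((37 - 4*(-7))/(-9 - 7))*40 = ((37 + 28)/(-16))*40 = -1/16*65*40 = -65/16*40 = -325/2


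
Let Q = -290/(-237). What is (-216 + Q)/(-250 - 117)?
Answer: 50902/86979 ≈ 0.58522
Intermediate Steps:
Q = 290/237 (Q = -290*(-1/237) = 290/237 ≈ 1.2236)
(-216 + Q)/(-250 - 117) = (-216 + 290/237)/(-250 - 117) = -50902/237/(-367) = -50902/237*(-1/367) = 50902/86979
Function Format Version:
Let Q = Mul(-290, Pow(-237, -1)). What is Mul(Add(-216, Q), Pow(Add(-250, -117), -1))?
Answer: Rational(50902, 86979) ≈ 0.58522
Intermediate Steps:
Q = Rational(290, 237) (Q = Mul(-290, Rational(-1, 237)) = Rational(290, 237) ≈ 1.2236)
Mul(Add(-216, Q), Pow(Add(-250, -117), -1)) = Mul(Add(-216, Rational(290, 237)), Pow(Add(-250, -117), -1)) = Mul(Rational(-50902, 237), Pow(-367, -1)) = Mul(Rational(-50902, 237), Rational(-1, 367)) = Rational(50902, 86979)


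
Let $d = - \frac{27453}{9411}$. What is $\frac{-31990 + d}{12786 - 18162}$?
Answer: $\frac{33453927}{5621504} \approx 5.9511$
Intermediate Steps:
$d = - \frac{9151}{3137}$ ($d = \left(-27453\right) \frac{1}{9411} = - \frac{9151}{3137} \approx -2.9171$)
$\frac{-31990 + d}{12786 - 18162} = \frac{-31990 - \frac{9151}{3137}}{12786 - 18162} = - \frac{100361781}{3137 \left(-5376\right)} = \left(- \frac{100361781}{3137}\right) \left(- \frac{1}{5376}\right) = \frac{33453927}{5621504}$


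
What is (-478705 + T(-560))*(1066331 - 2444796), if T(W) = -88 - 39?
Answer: 660053152880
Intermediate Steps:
T(W) = -127
(-478705 + T(-560))*(1066331 - 2444796) = (-478705 - 127)*(1066331 - 2444796) = -478832*(-1378465) = 660053152880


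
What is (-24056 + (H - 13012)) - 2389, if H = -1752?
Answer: -41209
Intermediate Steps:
(-24056 + (H - 13012)) - 2389 = (-24056 + (-1752 - 13012)) - 2389 = (-24056 - 14764) - 2389 = -38820 - 2389 = -41209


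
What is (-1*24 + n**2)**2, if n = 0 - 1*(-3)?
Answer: 225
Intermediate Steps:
n = 3 (n = 0 + 3 = 3)
(-1*24 + n**2)**2 = (-1*24 + 3**2)**2 = (-24 + 9)**2 = (-15)**2 = 225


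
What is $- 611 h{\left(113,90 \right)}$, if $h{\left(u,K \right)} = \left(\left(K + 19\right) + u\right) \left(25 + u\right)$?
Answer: $-18718596$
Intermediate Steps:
$h{\left(u,K \right)} = \left(25 + u\right) \left(19 + K + u\right)$ ($h{\left(u,K \right)} = \left(\left(19 + K\right) + u\right) \left(25 + u\right) = \left(19 + K + u\right) \left(25 + u\right) = \left(25 + u\right) \left(19 + K + u\right)$)
$- 611 h{\left(113,90 \right)} = - 611 \left(475 + 113^{2} + 25 \cdot 90 + 44 \cdot 113 + 90 \cdot 113\right) = - 611 \left(475 + 12769 + 2250 + 4972 + 10170\right) = \left(-611\right) 30636 = -18718596$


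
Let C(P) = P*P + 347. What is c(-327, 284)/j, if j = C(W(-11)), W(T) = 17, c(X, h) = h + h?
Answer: 142/159 ≈ 0.89308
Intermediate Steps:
c(X, h) = 2*h
C(P) = 347 + P² (C(P) = P² + 347 = 347 + P²)
j = 636 (j = 347 + 17² = 347 + 289 = 636)
c(-327, 284)/j = (2*284)/636 = 568*(1/636) = 142/159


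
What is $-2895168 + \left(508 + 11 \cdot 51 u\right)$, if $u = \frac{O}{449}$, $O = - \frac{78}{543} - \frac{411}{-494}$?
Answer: $- \frac{116211550500893}{40146886} \approx -2.8947 \cdot 10^{6}$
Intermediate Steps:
$O = \frac{61547}{89414}$ ($O = \left(-78\right) \frac{1}{543} - - \frac{411}{494} = - \frac{26}{181} + \frac{411}{494} = \frac{61547}{89414} \approx 0.68834$)
$u = \frac{61547}{40146886}$ ($u = \frac{61547}{89414 \cdot 449} = \frac{61547}{89414} \cdot \frac{1}{449} = \frac{61547}{40146886} \approx 0.001533$)
$-2895168 + \left(508 + 11 \cdot 51 u\right) = -2895168 + \left(508 + 11 \cdot 51 \cdot \frac{61547}{40146886}\right) = -2895168 + \left(508 + 561 \cdot \frac{61547}{40146886}\right) = -2895168 + \left(508 + \frac{34527867}{40146886}\right) = -2895168 + \frac{20429145955}{40146886} = - \frac{116211550500893}{40146886}$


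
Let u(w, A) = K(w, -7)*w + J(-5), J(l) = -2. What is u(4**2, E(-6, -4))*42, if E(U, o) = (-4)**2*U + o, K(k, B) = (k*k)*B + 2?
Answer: -1202964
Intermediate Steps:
K(k, B) = 2 + B*k**2 (K(k, B) = k**2*B + 2 = B*k**2 + 2 = 2 + B*k**2)
E(U, o) = o + 16*U (E(U, o) = 16*U + o = o + 16*U)
u(w, A) = -2 + w*(2 - 7*w**2) (u(w, A) = (2 - 7*w**2)*w - 2 = w*(2 - 7*w**2) - 2 = -2 + w*(2 - 7*w**2))
u(4**2, E(-6, -4))*42 = (-2 - 7*(4**2)**3 + 2*4**2)*42 = (-2 - 7*16**3 + 2*16)*42 = (-2 - 7*4096 + 32)*42 = (-2 - 28672 + 32)*42 = -28642*42 = -1202964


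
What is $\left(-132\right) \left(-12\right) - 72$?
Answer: $1512$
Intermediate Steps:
$\left(-132\right) \left(-12\right) - 72 = 1584 - 72 = 1512$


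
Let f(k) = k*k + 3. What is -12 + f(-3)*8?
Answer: 84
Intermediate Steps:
f(k) = 3 + k**2 (f(k) = k**2 + 3 = 3 + k**2)
-12 + f(-3)*8 = -12 + (3 + (-3)**2)*8 = -12 + (3 + 9)*8 = -12 + 12*8 = -12 + 96 = 84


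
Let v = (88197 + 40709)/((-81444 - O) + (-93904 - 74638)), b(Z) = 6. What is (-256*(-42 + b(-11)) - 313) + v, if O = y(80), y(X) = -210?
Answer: 1111813411/124888 ≈ 8902.5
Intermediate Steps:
O = -210
v = -64453/124888 (v = (88197 + 40709)/((-81444 - 1*(-210)) + (-93904 - 74638)) = 128906/((-81444 + 210) - 168542) = 128906/(-81234 - 168542) = 128906/(-249776) = 128906*(-1/249776) = -64453/124888 ≈ -0.51609)
(-256*(-42 + b(-11)) - 313) + v = (-256*(-42 + 6) - 313) - 64453/124888 = (-256*(-36) - 313) - 64453/124888 = (9216 - 313) - 64453/124888 = 8903 - 64453/124888 = 1111813411/124888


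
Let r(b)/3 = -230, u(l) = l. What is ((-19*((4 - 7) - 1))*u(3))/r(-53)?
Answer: -38/115 ≈ -0.33043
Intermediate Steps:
r(b) = -690 (r(b) = 3*(-230) = -690)
((-19*((4 - 7) - 1))*u(3))/r(-53) = (-19*((4 - 7) - 1)*3)/(-690) = (-19*(-3 - 1)*3)*(-1/690) = (-19*(-4)*3)*(-1/690) = (76*3)*(-1/690) = 228*(-1/690) = -38/115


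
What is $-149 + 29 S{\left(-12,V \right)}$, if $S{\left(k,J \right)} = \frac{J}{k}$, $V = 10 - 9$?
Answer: $- \frac{1817}{12} \approx -151.42$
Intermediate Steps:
$V = 1$ ($V = 10 - 9 = 1$)
$-149 + 29 S{\left(-12,V \right)} = -149 + 29 \cdot 1 \frac{1}{-12} = -149 + 29 \cdot 1 \left(- \frac{1}{12}\right) = -149 + 29 \left(- \frac{1}{12}\right) = -149 - \frac{29}{12} = - \frac{1817}{12}$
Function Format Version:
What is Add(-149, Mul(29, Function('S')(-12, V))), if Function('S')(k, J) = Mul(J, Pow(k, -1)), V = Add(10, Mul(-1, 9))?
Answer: Rational(-1817, 12) ≈ -151.42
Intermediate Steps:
V = 1 (V = Add(10, -9) = 1)
Add(-149, Mul(29, Function('S')(-12, V))) = Add(-149, Mul(29, Mul(1, Pow(-12, -1)))) = Add(-149, Mul(29, Mul(1, Rational(-1, 12)))) = Add(-149, Mul(29, Rational(-1, 12))) = Add(-149, Rational(-29, 12)) = Rational(-1817, 12)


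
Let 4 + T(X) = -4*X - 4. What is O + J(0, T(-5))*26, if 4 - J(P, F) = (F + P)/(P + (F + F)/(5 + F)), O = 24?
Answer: -93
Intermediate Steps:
T(X) = -8 - 4*X (T(X) = -4 + (-4*X - 4) = -4 + (-4 - 4*X) = -8 - 4*X)
J(P, F) = 4 - (F + P)/(P + 2*F/(5 + F)) (J(P, F) = 4 - (F + P)/(P + (F + F)/(5 + F)) = 4 - (F + P)/(P + (2*F)/(5 + F)) = 4 - (F + P)/(P + 2*F/(5 + F)))
O + J(0, T(-5))*26 = 24 + ((-(-8 - 4*(-5))² + 3*(-8 - 4*(-5)) + 15*0 + 3*(-8 - 4*(-5))*0)/(2*(-8 - 4*(-5)) + 5*0 + (-8 - 4*(-5))*0))*26 = 24 + ((-(-8 + 20)² + 3*(-8 + 20) + 0 + 3*(-8 + 20)*0)/(2*(-8 + 20) + 0 + (-8 + 20)*0))*26 = 24 + ((-1*12² + 3*12 + 0 + 3*12*0)/(2*12 + 0 + 12*0))*26 = 24 + ((-1*144 + 36 + 0 + 0)/(24 + 0 + 0))*26 = 24 + ((-144 + 36 + 0 + 0)/24)*26 = 24 + ((1/24)*(-108))*26 = 24 - 9/2*26 = 24 - 117 = -93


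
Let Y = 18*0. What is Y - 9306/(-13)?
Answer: 9306/13 ≈ 715.85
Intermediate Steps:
Y = 0
Y - 9306/(-13) = 0 - 9306/(-13) = 0 - 9306*(-1)/13 = 0 - 99*(-94/13) = 0 + 9306/13 = 9306/13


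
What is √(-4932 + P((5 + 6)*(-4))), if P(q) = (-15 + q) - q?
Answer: I*√4947 ≈ 70.335*I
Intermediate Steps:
P(q) = -15
√(-4932 + P((5 + 6)*(-4))) = √(-4932 - 15) = √(-4947) = I*√4947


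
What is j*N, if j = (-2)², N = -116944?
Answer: -467776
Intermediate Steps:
j = 4
j*N = 4*(-116944) = -467776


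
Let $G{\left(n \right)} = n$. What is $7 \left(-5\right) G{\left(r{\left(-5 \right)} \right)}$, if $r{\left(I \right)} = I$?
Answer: $175$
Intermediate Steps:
$7 \left(-5\right) G{\left(r{\left(-5 \right)} \right)} = 7 \left(-5\right) \left(-5\right) = \left(-35\right) \left(-5\right) = 175$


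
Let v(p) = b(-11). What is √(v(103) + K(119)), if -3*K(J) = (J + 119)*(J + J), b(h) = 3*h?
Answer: I*√170229/3 ≈ 137.53*I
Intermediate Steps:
K(J) = -2*J*(119 + J)/3 (K(J) = -(J + 119)*(J + J)/3 = -(119 + J)*2*J/3 = -2*J*(119 + J)/3)
v(p) = -33 (v(p) = 3*(-11) = -33)
√(v(103) + K(119)) = √(-33 - ⅔*119*(119 + 119)) = √(-33 - ⅔*119*238) = √(-33 - 56644/3) = √(-56743/3) = I*√170229/3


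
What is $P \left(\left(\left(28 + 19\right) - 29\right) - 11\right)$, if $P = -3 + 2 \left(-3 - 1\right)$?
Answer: $-77$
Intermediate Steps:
$P = -11$ ($P = -3 + 2 \left(-3 - 1\right) = -3 + 2 \left(-4\right) = -3 - 8 = -11$)
$P \left(\left(\left(28 + 19\right) - 29\right) - 11\right) = - 11 \left(\left(\left(28 + 19\right) - 29\right) - 11\right) = - 11 \left(\left(47 - 29\right) - 11\right) = - 11 \left(18 - 11\right) = \left(-11\right) 7 = -77$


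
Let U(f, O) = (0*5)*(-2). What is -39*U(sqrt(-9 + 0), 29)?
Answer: 0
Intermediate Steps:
U(f, O) = 0 (U(f, O) = 0*(-2) = 0)
-39*U(sqrt(-9 + 0), 29) = -39*0 = 0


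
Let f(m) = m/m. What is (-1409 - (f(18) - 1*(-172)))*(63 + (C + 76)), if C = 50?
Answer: -298998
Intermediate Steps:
f(m) = 1
(-1409 - (f(18) - 1*(-172)))*(63 + (C + 76)) = (-1409 - (1 - 1*(-172)))*(63 + (50 + 76)) = (-1409 - (1 + 172))*(63 + 126) = (-1409 - 1*173)*189 = (-1409 - 173)*189 = -1582*189 = -298998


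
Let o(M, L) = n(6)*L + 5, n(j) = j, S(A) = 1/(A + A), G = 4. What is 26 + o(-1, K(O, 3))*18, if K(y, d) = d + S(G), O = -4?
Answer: 907/2 ≈ 453.50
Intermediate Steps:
S(A) = 1/(2*A)
K(y, d) = 1/8 + d (K(y, d) = d + (1/2)/4 = d + (1/2)*(1/4) = d + 1/8 = 1/8 + d)
o(M, L) = 5 + 6*L (o(M, L) = 6*L + 5 = 5 + 6*L)
26 + o(-1, K(O, 3))*18 = 26 + (5 + 6*(1/8 + 3))*18 = 26 + (5 + 6*(25/8))*18 = 26 + (5 + 75/4)*18 = 26 + (95/4)*18 = 26 + 855/2 = 907/2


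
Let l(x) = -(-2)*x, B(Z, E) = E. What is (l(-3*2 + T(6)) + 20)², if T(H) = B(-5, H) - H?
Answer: 64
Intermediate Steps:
T(H) = 0 (T(H) = H - H = 0)
l(x) = 2*x
(l(-3*2 + T(6)) + 20)² = (2*(-3*2 + 0) + 20)² = (2*(-6 + 0) + 20)² = (2*(-6) + 20)² = (-12 + 20)² = 8² = 64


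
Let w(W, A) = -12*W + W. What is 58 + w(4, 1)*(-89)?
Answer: 3974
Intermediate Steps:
w(W, A) = -11*W
58 + w(4, 1)*(-89) = 58 - 11*4*(-89) = 58 - 44*(-89) = 58 + 3916 = 3974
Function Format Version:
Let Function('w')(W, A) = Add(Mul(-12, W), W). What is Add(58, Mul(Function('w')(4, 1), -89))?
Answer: 3974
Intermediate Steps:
Function('w')(W, A) = Mul(-11, W)
Add(58, Mul(Function('w')(4, 1), -89)) = Add(58, Mul(Mul(-11, 4), -89)) = Add(58, Mul(-44, -89)) = Add(58, 3916) = 3974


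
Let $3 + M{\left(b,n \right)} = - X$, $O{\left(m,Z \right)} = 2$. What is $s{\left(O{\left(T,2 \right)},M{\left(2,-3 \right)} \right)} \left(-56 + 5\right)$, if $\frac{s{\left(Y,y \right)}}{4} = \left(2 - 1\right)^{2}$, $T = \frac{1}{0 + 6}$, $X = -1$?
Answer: $-204$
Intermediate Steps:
$T = \frac{1}{6} \approx 0.16667$
$M{\left(b,n \right)} = -2$ ($M{\left(b,n \right)} = -3 - -1 = -3 + 1 = -2$)
$s{\left(Y,y \right)} = 4$ ($s{\left(Y,y \right)} = 4 \left(2 - 1\right)^{2} = 4 \cdot 1^{2} = 4 \cdot 1 = 4$)
$s{\left(O{\left(T,2 \right)},M{\left(2,-3 \right)} \right)} \left(-56 + 5\right) = 4 \left(-56 + 5\right) = 4 \left(-51\right) = -204$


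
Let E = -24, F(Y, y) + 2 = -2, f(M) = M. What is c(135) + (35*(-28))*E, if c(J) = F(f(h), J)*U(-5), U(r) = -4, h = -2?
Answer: 23536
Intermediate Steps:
F(Y, y) = -4 (F(Y, y) = -2 - 2 = -4)
c(J) = 16 (c(J) = -4*(-4) = 16)
c(135) + (35*(-28))*E = 16 + (35*(-28))*(-24) = 16 - 980*(-24) = 16 + 23520 = 23536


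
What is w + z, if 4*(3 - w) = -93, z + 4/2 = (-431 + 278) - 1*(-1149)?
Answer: 4081/4 ≈ 1020.3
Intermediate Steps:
z = 994 (z = -2 + ((-431 + 278) - 1*(-1149)) = -2 + (-153 + 1149) = -2 + 996 = 994)
w = 105/4 (w = 3 - 1/4*(-93) = 3 + 93/4 = 105/4 ≈ 26.250)
w + z = 105/4 + 994 = 4081/4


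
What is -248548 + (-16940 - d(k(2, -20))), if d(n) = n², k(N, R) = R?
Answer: -265888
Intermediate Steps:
-248548 + (-16940 - d(k(2, -20))) = -248548 + (-16940 - 1*(-20)²) = -248548 + (-16940 - 1*400) = -248548 + (-16940 - 400) = -248548 - 17340 = -265888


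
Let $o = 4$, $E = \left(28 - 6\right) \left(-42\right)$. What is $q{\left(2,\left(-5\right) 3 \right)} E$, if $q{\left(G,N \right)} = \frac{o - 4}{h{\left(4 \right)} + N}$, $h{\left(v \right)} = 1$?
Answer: $0$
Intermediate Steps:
$E = -924$ ($E = 22 \left(-42\right) = -924$)
$q{\left(G,N \right)} = 0$ ($q{\left(G,N \right)} = \frac{4 - 4}{1 + N} = \frac{0}{1 + N} = 0$)
$q{\left(2,\left(-5\right) 3 \right)} E = 0 \left(-924\right) = 0$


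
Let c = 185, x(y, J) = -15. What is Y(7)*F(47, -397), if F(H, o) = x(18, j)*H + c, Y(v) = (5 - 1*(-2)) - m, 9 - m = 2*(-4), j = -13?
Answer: 5200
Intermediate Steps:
m = 17 (m = 9 - 2*(-4) = 9 - 1*(-8) = 9 + 8 = 17)
Y(v) = -10 (Y(v) = (5 - 1*(-2)) - 1*17 = (5 + 2) - 17 = 7 - 17 = -10)
F(H, o) = 185 - 15*H (F(H, o) = -15*H + 185 = 185 - 15*H)
Y(7)*F(47, -397) = -10*(185 - 15*47) = -10*(185 - 705) = -10*(-520) = 5200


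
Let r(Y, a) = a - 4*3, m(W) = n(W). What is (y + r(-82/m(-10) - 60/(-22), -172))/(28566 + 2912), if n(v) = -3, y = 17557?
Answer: 17373/31478 ≈ 0.55191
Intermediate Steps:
m(W) = -3
r(Y, a) = -12 + a (r(Y, a) = a - 12 = -12 + a)
(y + r(-82/m(-10) - 60/(-22), -172))/(28566 + 2912) = (17557 + (-12 - 172))/(28566 + 2912) = (17557 - 184)/31478 = 17373*(1/31478) = 17373/31478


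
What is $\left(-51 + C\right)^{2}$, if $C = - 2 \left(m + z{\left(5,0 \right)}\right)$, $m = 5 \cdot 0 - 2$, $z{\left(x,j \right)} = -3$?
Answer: $1681$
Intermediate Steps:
$m = -2$ ($m = 0 - 2 = -2$)
$C = 10$ ($C = - 2 \left(-2 - 3\right) = \left(-2\right) \left(-5\right) = 10$)
$\left(-51 + C\right)^{2} = \left(-51 + 10\right)^{2} = \left(-41\right)^{2} = 1681$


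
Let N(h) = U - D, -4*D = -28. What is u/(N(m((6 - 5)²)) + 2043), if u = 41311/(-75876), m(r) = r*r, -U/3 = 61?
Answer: -379/1289892 ≈ -0.00029382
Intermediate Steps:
D = 7 (D = -¼*(-28) = 7)
U = -183 (U = -3*61 = -183)
m(r) = r²
N(h) = -190 (N(h) = -183 - 1*7 = -183 - 7 = -190)
u = -41311/75876 (u = 41311*(-1/75876) = -41311/75876 ≈ -0.54445)
u/(N(m((6 - 5)²)) + 2043) = -41311/(75876*(-190 + 2043)) = -41311/75876/1853 = -41311/75876*1/1853 = -379/1289892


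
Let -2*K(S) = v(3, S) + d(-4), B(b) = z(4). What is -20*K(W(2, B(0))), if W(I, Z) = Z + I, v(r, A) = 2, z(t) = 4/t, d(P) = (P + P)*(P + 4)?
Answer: 20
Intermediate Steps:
d(P) = 2*P*(4 + P) (d(P) = (2*P)*(4 + P) = 2*P*(4 + P))
B(b) = 1 (B(b) = 4/4 = 4*(1/4) = 1)
W(I, Z) = I + Z
K(S) = -1 (K(S) = -(2 + 2*(-4)*(4 - 4))/2 = -(2 + 2*(-4)*0)/2 = -(2 + 0)/2 = -1/2*2 = -1)
-20*K(W(2, B(0))) = -20*(-1) = 20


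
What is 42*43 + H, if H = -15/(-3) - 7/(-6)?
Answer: 10873/6 ≈ 1812.2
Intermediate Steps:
H = 37/6 (H = -15*(-⅓) - 7*(-⅙) = 5 + 7/6 = 37/6 ≈ 6.1667)
42*43 + H = 42*43 + 37/6 = 1806 + 37/6 = 10873/6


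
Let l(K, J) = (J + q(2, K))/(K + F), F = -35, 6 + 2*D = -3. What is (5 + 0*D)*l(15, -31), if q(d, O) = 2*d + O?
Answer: 3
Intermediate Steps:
D = -9/2 (D = -3 + (1/2)*(-3) = -3 - 3/2 = -9/2 ≈ -4.5000)
q(d, O) = O + 2*d
l(K, J) = (4 + J + K)/(-35 + K) (l(K, J) = (J + (K + 2*2))/(K - 35) = (J + (K + 4))/(-35 + K) = (J + (4 + K))/(-35 + K) = (4 + J + K)/(-35 + K))
(5 + 0*D)*l(15, -31) = (5 + 0*(-9/2))*((4 - 31 + 15)/(-35 + 15)) = (5 + 0)*(-12/(-20)) = 5*(-1/20*(-12)) = 5*(3/5) = 3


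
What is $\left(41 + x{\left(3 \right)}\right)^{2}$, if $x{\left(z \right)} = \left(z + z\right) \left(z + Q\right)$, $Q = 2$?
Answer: $5041$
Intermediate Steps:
$x{\left(z \right)} = 2 z \left(2 + z\right)$ ($x{\left(z \right)} = \left(z + z\right) \left(z + 2\right) = 2 z \left(2 + z\right)$)
$\left(41 + x{\left(3 \right)}\right)^{2} = \left(41 + 2 \cdot 3 \left(2 + 3\right)\right)^{2} = \left(41 + 2 \cdot 3 \cdot 5\right)^{2} = \left(41 + 30\right)^{2} = 71^{2} = 5041$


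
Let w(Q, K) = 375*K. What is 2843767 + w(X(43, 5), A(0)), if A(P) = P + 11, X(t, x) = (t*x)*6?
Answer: 2847892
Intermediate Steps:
X(t, x) = 6*t*x
A(P) = 11 + P
2843767 + w(X(43, 5), A(0)) = 2843767 + 375*(11 + 0) = 2843767 + 375*11 = 2843767 + 4125 = 2847892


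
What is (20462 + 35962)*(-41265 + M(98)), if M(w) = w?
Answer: -2322806808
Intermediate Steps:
(20462 + 35962)*(-41265 + M(98)) = (20462 + 35962)*(-41265 + 98) = 56424*(-41167) = -2322806808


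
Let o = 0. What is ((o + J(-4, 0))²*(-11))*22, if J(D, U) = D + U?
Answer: -3872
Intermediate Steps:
((o + J(-4, 0))²*(-11))*22 = ((0 + (-4 + 0))²*(-11))*22 = ((0 - 4)²*(-11))*22 = ((-4)²*(-11))*22 = (16*(-11))*22 = -176*22 = -3872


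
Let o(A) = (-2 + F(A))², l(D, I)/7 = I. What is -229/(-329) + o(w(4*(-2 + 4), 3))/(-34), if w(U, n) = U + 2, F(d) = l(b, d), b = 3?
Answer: -44515/329 ≈ -135.30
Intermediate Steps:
l(D, I) = 7*I
F(d) = 7*d
w(U, n) = 2 + U
o(A) = (-2 + 7*A)²
-229/(-329) + o(w(4*(-2 + 4), 3))/(-34) = -229/(-329) + (-2 + 7*(2 + 4*(-2 + 4)))²/(-34) = -229*(-1/329) + (-2 + 7*(2 + 4*2))²*(-1/34) = 229/329 + (-2 + 7*(2 + 8))²*(-1/34) = 229/329 + (-2 + 7*10)²*(-1/34) = 229/329 + (-2 + 70)²*(-1/34) = 229/329 + 68²*(-1/34) = 229/329 + 4624*(-1/34) = 229/329 - 136 = -44515/329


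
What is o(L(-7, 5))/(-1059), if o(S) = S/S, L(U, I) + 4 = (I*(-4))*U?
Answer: -1/1059 ≈ -0.00094429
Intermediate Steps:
L(U, I) = -4 - 4*I*U (L(U, I) = -4 + (I*(-4))*U = -4 + (-4*I)*U = -4 - 4*I*U)
o(S) = 1
o(L(-7, 5))/(-1059) = 1/(-1059) = 1*(-1/1059) = -1/1059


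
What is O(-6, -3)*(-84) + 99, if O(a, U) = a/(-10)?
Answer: 243/5 ≈ 48.600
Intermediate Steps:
O(a, U) = -a/10 (O(a, U) = a*(-1/10) = -a/10)
O(-6, -3)*(-84) + 99 = -1/10*(-6)*(-84) + 99 = (3/5)*(-84) + 99 = -252/5 + 99 = 243/5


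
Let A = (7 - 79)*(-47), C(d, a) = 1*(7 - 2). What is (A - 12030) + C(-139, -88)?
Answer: -8641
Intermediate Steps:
C(d, a) = 5 (C(d, a) = 1*5 = 5)
A = 3384 (A = -72*(-47) = 3384)
(A - 12030) + C(-139, -88) = (3384 - 12030) + 5 = -8646 + 5 = -8641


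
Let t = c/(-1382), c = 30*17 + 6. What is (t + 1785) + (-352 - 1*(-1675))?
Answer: 2147370/691 ≈ 3107.6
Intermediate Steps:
c = 516 (c = 510 + 6 = 516)
t = -258/691 (t = 516/(-1382) = 516*(-1/1382) = -258/691 ≈ -0.37337)
(t + 1785) + (-352 - 1*(-1675)) = (-258/691 + 1785) + (-352 - 1*(-1675)) = 1233177/691 + (-352 + 1675) = 1233177/691 + 1323 = 2147370/691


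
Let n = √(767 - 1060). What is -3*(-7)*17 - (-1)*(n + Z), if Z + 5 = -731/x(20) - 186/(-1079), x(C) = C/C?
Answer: -408755/1079 + I*√293 ≈ -378.83 + 17.117*I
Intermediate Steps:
x(C) = 1
Z = -793958/1079 (Z = -5 + (-731/1 - 186/(-1079)) = -5 + (-731*1 - 186*(-1/1079)) = -5 + (-731 + 186/1079) = -5 - 788563/1079 = -793958/1079 ≈ -735.83)
n = I*√293 (n = √(-293) = I*√293 ≈ 17.117*I)
-3*(-7)*17 - (-1)*(n + Z) = -3*(-7)*17 - (-1)*(I*√293 - 793958/1079) = 21*17 - (-1)*(-793958/1079 + I*√293) = 357 - (793958/1079 - I*√293) = 357 + (-793958/1079 + I*√293) = -408755/1079 + I*√293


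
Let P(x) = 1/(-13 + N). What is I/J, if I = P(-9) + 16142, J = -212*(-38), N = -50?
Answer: 1016945/507528 ≈ 2.0037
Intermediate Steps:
P(x) = -1/63 (P(x) = 1/(-13 - 50) = 1/(-63) = -1/63)
J = 8056
I = 1016945/63 (I = -1/63 + 16142 = 1016945/63 ≈ 16142.)
I/J = (1016945/63)/8056 = (1016945/63)*(1/8056) = 1016945/507528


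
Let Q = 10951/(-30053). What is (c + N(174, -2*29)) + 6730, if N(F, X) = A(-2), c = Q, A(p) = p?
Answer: 202185633/30053 ≈ 6727.6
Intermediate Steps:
Q = -10951/30053 (Q = 10951*(-1/30053) = -10951/30053 ≈ -0.36439)
c = -10951/30053 ≈ -0.36439
N(F, X) = -2
(c + N(174, -2*29)) + 6730 = (-10951/30053 - 2) + 6730 = -71057/30053 + 6730 = 202185633/30053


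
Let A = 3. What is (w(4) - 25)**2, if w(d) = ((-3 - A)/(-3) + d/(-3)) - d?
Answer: 7225/9 ≈ 802.78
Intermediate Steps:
w(d) = 2 - 4*d/3 (w(d) = ((-3 - 1*3)/(-3) + d/(-3)) - d = ((-3 - 3)*(-1/3) + d*(-1/3)) - d = (-6*(-1/3) - d/3) - d = (2 - d/3) - d = 2 - 4*d/3)
(w(4) - 25)**2 = ((2 - 4/3*4) - 25)**2 = ((2 - 16/3) - 25)**2 = (-10/3 - 25)**2 = (-85/3)**2 = 7225/9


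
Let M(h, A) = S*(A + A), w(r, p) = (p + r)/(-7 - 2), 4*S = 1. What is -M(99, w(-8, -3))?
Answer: -11/18 ≈ -0.61111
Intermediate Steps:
S = ¼ (S = (¼)*1 = ¼ ≈ 0.25000)
w(r, p) = -p/9 - r/9 (w(r, p) = (p + r)/(-9) = (p + r)*(-⅑) = -p/9 - r/9)
M(h, A) = A/2 (M(h, A) = (A + A)/4 = (2*A)/4 = A/2)
-M(99, w(-8, -3)) = -(-⅑*(-3) - ⅑*(-8))/2 = -(⅓ + 8/9)/2 = -11/(2*9) = -1*11/18 = -11/18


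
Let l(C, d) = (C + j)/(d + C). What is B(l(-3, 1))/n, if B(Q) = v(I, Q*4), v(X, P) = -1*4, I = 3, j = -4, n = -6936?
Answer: 1/1734 ≈ 0.00057670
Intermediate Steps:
l(C, d) = (-4 + C)/(C + d) (l(C, d) = (C - 4)/(d + C) = (-4 + C)/(C + d))
v(X, P) = -4
B(Q) = -4
B(l(-3, 1))/n = -4/(-6936) = -4*(-1/6936) = 1/1734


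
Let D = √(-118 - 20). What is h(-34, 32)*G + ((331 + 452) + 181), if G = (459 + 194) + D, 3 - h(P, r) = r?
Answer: -17973 - 29*I*√138 ≈ -17973.0 - 340.67*I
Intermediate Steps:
D = I*√138 (D = √(-138) = I*√138 ≈ 11.747*I)
h(P, r) = 3 - r
G = 653 + I*√138 (G = (459 + 194) + I*√138 = 653 + I*√138 ≈ 653.0 + 11.747*I)
h(-34, 32)*G + ((331 + 452) + 181) = (3 - 1*32)*(653 + I*√138) + ((331 + 452) + 181) = (3 - 32)*(653 + I*√138) + (783 + 181) = -29*(653 + I*√138) + 964 = (-18937 - 29*I*√138) + 964 = -17973 - 29*I*√138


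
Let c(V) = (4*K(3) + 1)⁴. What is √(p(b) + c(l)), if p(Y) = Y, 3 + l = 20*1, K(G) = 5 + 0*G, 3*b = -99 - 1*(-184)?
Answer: 2*√437646/3 ≈ 441.03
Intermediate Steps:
b = 85/3 (b = (-99 - 1*(-184))/3 = (-99 + 184)/3 = (⅓)*85 = 85/3 ≈ 28.333)
K(G) = 5 (K(G) = 5 + 0 = 5)
l = 17 (l = -3 + 20*1 = -3 + 20 = 17)
c(V) = 194481 (c(V) = (4*5 + 1)⁴ = (20 + 1)⁴ = 21⁴ = 194481)
√(p(b) + c(l)) = √(85/3 + 194481) = √(583528/3) = 2*√437646/3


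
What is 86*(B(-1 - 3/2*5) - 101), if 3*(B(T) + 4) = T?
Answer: -27821/3 ≈ -9273.7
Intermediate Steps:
B(T) = -4 + T/3
86*(B(-1 - 3/2*5) - 101) = 86*((-4 + (-1 - 3/2*5)/3) - 101) = 86*((-4 + (-1 - 15/2)/3) - 101) = 86*((-4 + (⅓)*(-17/2)) - 101) = 86*((-4 - 17/6) - 101) = 86*(-41/6 - 101) = 86*(-647/6) = -27821/3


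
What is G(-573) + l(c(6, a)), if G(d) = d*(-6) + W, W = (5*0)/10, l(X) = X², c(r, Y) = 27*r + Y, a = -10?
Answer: 26542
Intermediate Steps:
c(r, Y) = Y + 27*r
W = 0 (W = 0*(⅒) = 0)
G(d) = -6*d (G(d) = d*(-6) + 0 = -6*d + 0 = -6*d)
G(-573) + l(c(6, a)) = -6*(-573) + (-10 + 27*6)² = 3438 + (-10 + 162)² = 3438 + 152² = 3438 + 23104 = 26542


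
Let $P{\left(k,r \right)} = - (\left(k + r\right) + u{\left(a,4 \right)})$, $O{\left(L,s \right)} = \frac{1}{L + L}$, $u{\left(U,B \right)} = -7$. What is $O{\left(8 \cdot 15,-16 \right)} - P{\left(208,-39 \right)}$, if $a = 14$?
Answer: $\frac{38881}{240} \approx 162.0$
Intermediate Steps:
$O{\left(L,s \right)} = \frac{1}{2 L}$
$P{\left(k,r \right)} = 7 - k - r$ ($P{\left(k,r \right)} = - (\left(k + r\right) - 7) = - (-7 + k + r) = 7 - k - r$)
$O{\left(8 \cdot 15,-16 \right)} - P{\left(208,-39 \right)} = \frac{1}{2 \cdot 8 \cdot 15} - \left(7 - 208 - -39\right) = \frac{1}{2 \cdot 120} - \left(7 - 208 + 39\right) = \frac{1}{2} \cdot \frac{1}{120} - -162 = \frac{1}{240} + 162 = \frac{38881}{240}$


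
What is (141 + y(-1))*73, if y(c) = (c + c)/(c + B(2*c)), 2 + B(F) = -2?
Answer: 51611/5 ≈ 10322.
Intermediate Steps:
B(F) = -4 (B(F) = -2 - 2 = -4)
y(c) = 2*c/(-4 + c) (y(c) = (c + c)/(c - 4) = (2*c)/(-4 + c) = 2*c/(-4 + c))
(141 + y(-1))*73 = (141 + 2*(-1)/(-4 - 1))*73 = (141 + 2*(-1)/(-5))*73 = (141 + 2*(-1)*(-1/5))*73 = (141 + 2/5)*73 = (707/5)*73 = 51611/5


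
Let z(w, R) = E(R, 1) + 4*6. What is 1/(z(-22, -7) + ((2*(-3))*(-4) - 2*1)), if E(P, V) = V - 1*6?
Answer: 1/41 ≈ 0.024390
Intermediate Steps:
E(P, V) = -6 + V (E(P, V) = V - 6 = -6 + V)
z(w, R) = 19 (z(w, R) = (-6 + 1) + 4*6 = -5 + 24 = 19)
1/(z(-22, -7) + ((2*(-3))*(-4) - 2*1)) = 1/(19 + ((2*(-3))*(-4) - 2*1)) = 1/(19 + (-6*(-4) - 2)) = 1/(19 + (24 - 2)) = 1/(19 + 22) = 1/41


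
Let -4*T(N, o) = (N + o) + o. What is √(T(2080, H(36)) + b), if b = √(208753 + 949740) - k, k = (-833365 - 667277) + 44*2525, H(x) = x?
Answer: √(1389004 + √1158493) ≈ 1179.0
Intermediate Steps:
T(N, o) = -o/2 - N/4 (T(N, o) = -((N + o) + o)/4 = -(N + 2*o)/4 = -o/2 - N/4)
k = -1389542 (k = -1500642 + 111100 = -1389542)
b = 1389542 + √1158493 (b = √(208753 + 949740) - 1*(-1389542) = √1158493 + 1389542 = 1389542 + √1158493 ≈ 1.3906e+6)
√(T(2080, H(36)) + b) = √((-½*36 - ¼*2080) + (1389542 + √1158493)) = √((-18 - 520) + (1389542 + √1158493)) = √(-538 + (1389542 + √1158493)) = √(1389004 + √1158493)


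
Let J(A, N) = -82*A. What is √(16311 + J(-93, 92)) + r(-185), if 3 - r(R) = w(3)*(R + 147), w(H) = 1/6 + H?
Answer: 370/3 + √23937 ≈ 278.05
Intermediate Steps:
w(H) = ⅙ + H
r(R) = -925/2 - 19*R/6 (r(R) = 3 - (⅙ + 3)*(R + 147) = 3 - 19*(147 + R)/6 = 3 - (931/2 + 19*R/6) = 3 + (-931/2 - 19*R/6) = -925/2 - 19*R/6)
√(16311 + J(-93, 92)) + r(-185) = √(16311 - 82*(-93)) + (-925/2 - 19/6*(-185)) = √(16311 + 7626) + (-925/2 + 3515/6) = √23937 + 370/3 = 370/3 + √23937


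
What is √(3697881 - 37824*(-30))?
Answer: √4832601 ≈ 2198.3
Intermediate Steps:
√(3697881 - 37824*(-30)) = √(3697881 + 1134720) = √4832601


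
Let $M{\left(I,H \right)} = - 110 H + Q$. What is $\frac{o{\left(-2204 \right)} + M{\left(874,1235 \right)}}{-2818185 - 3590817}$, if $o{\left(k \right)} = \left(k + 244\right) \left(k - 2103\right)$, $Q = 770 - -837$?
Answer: $- \frac{2769159}{2136334} \approx -1.2962$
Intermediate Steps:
$Q = 1607$ ($Q = 770 + 837 = 1607$)
$o{\left(k \right)} = \left(-2103 + k\right) \left(244 + k\right)$ ($o{\left(k \right)} = \left(244 + k\right) \left(-2103 + k\right) = \left(-2103 + k\right) \left(244 + k\right)$)
$M{\left(I,H \right)} = 1607 - 110 H$ ($M{\left(I,H \right)} = - 110 H + 1607 = 1607 - 110 H$)
$\frac{o{\left(-2204 \right)} + M{\left(874,1235 \right)}}{-2818185 - 3590817} = \frac{\left(-513132 + \left(-2204\right)^{2} - -4097236\right) + \left(1607 - 135850\right)}{-2818185 - 3590817} = \frac{\left(-513132 + 4857616 + 4097236\right) + \left(1607 - 135850\right)}{-6409002} = \left(8441720 - 134243\right) \left(- \frac{1}{6409002}\right) = 8307477 \left(- \frac{1}{6409002}\right) = - \frac{2769159}{2136334}$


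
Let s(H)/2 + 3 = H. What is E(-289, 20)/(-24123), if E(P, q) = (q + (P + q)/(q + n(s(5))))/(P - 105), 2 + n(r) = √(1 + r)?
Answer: 769/1515961689 + 269*√5/3031923378 ≈ 7.0566e-7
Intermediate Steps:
s(H) = -6 + 2*H
n(r) = -2 + √(1 + r)
E(P, q) = (q + (P + q)/(-2 + q + √5))/(-105 + P) (E(P, q) = (q + (P + q)/(q + (-2 + √(1 + (-6 + 2*5)))))/(P - 105) = (q + (P + q)/(q + (-2 + √(1 + (-6 + 10)))))/(-105 + P) = (q + (P + q)/(q + (-2 + √(1 + 4))))/(-105 + P) = (q + (P + q)/(q + (-2 + √5)))/(-105 + P) = (q + (P + q)/(-2 + q + √5))/(-105 + P))
E(-289, 20)/(-24123) = ((-1*(-289) - 1*20 - 1*20² + 20*(2 - √5))/(-210 + 105*20 + 105*√5 - 289*(2 - √5) - 1*(-289)*20))/(-24123) = ((289 - 20 - 1*400 + (40 - 20*√5))/(-210 + 2100 + 105*√5 + (-578 + 289*√5) + 5780))*(-1/24123) = ((289 - 20 - 400 + (40 - 20*√5))/(7092 + 394*√5))*(-1/24123) = ((-91 - 20*√5)/(7092 + 394*√5))*(-1/24123) = -(-91 - 20*√5)/(24123*(7092 + 394*√5))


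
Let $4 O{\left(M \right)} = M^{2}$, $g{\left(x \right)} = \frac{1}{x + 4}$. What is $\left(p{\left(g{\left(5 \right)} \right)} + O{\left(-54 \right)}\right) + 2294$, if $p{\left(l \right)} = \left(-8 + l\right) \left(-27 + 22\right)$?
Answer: $\frac{27562}{9} \approx 3062.4$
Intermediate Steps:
$g{\left(x \right)} = \frac{1}{4 + x}$
$p{\left(l \right)} = 40 - 5 l$ ($p{\left(l \right)} = \left(-8 + l\right) \left(-5\right) = 40 - 5 l$)
$O{\left(M \right)} = \frac{M^{2}}{4}$
$\left(p{\left(g{\left(5 \right)} \right)} + O{\left(-54 \right)}\right) + 2294 = \left(\left(40 - \frac{5}{4 + 5}\right) + \frac{\left(-54\right)^{2}}{4}\right) + 2294 = \left(\left(40 - \frac{5}{9}\right) + \frac{1}{4} \cdot 2916\right) + 2294 = \left(\left(40 - \frac{5}{9}\right) + 729\right) + 2294 = \left(\frac{355}{9} + 729\right) + 2294 = \frac{6916}{9} + 2294 = \frac{27562}{9}$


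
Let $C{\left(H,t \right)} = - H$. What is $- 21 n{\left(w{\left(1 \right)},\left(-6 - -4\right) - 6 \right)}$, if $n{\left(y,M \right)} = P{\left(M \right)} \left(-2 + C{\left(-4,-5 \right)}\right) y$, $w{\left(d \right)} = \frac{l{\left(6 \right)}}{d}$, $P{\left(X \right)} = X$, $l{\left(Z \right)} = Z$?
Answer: $2016$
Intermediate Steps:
$w{\left(d \right)} = \frac{6}{d}$
$n{\left(y,M \right)} = 2 M y$ ($n{\left(y,M \right)} = M \left(-2 - -4\right) y = M \left(-2 + 4\right) y = M 2 y = 2 M y$)
$- 21 n{\left(w{\left(1 \right)},\left(-6 - -4\right) - 6 \right)} = - 21 \cdot 2 \left(\left(-6 - -4\right) - 6\right) \frac{6}{1} = - 21 \cdot 2 \left(\left(-6 + 4\right) - 6\right) 6 \cdot 1 = - 21 \cdot 2 \left(-2 - 6\right) 6 = - 21 \cdot 2 \left(-8\right) 6 = \left(-21\right) \left(-96\right) = 2016$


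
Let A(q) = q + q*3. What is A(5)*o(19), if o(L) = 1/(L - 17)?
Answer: 10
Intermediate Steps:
A(q) = 4*q (A(q) = q + 3*q = 4*q)
o(L) = 1/(-17 + L)
A(5)*o(19) = (4*5)/(-17 + 19) = 20/2 = 20*(½) = 10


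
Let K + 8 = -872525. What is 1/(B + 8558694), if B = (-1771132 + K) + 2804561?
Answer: 1/8719590 ≈ 1.1468e-7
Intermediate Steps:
K = -872533 (K = -8 - 872525 = -872533)
B = 160896 (B = (-1771132 - 872533) + 2804561 = -2643665 + 2804561 = 160896)
1/(B + 8558694) = 1/(160896 + 8558694) = 1/8719590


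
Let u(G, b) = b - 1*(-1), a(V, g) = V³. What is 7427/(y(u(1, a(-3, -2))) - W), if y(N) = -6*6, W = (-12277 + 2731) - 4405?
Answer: 7427/13915 ≈ 0.53374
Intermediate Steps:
u(G, b) = 1 + b (u(G, b) = b + 1 = 1 + b)
W = -13951 (W = -9546 - 4405 = -13951)
y(N) = -36
7427/(y(u(1, a(-3, -2))) - W) = 7427/(-36 - 1*(-13951)) = 7427/(-36 + 13951) = 7427/13915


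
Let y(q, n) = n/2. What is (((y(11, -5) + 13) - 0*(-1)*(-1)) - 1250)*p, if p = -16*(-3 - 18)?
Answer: -416472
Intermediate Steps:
y(q, n) = n/2 (y(q, n) = n*(½) = n/2)
p = 336 (p = -16*(-21) = 336)
(((y(11, -5) + 13) - 0*(-1)*(-1)) - 1250)*p = ((((½)*(-5) + 13) - 0*(-1)*(-1)) - 1250)*336 = (((-5/2 + 13) - 0*(-1)) - 1250)*336 = ((21/2 - 1*0) - 1250)*336 = ((21/2 + 0) - 1250)*336 = (21/2 - 1250)*336 = -2479/2*336 = -416472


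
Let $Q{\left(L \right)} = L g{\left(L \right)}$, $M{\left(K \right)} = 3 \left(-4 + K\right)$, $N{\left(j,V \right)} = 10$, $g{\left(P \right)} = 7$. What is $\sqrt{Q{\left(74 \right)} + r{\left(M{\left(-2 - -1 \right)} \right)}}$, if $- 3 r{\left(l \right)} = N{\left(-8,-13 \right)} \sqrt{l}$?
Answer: $\frac{\sqrt{4662 - 30 i \sqrt{15}}}{3} \approx 22.761 - 0.28359 i$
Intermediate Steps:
$M{\left(K \right)} = -12 + 3 K$
$Q{\left(L \right)} = 7 L$ ($Q{\left(L \right)} = L 7 = 7 L$)
$r{\left(l \right)} = - \frac{10 \sqrt{l}}{3}$
$\sqrt{Q{\left(74 \right)} + r{\left(M{\left(-2 - -1 \right)} \right)}} = \sqrt{7 \cdot 74 - \frac{10 \sqrt{-12 + 3 \left(-2 - -1\right)}}{3}} = \sqrt{518 - \frac{10 \sqrt{-12 + 3 \left(-2 + 1\right)}}{3}} = \sqrt{518 - \frac{10 \sqrt{-12 + 3 \left(-1\right)}}{3}} = \sqrt{518 - \frac{10 \sqrt{-12 - 3}}{3}} = \sqrt{518 - \frac{10 \sqrt{-15}}{3}} = \sqrt{518 - \frac{10 i \sqrt{15}}{3}}$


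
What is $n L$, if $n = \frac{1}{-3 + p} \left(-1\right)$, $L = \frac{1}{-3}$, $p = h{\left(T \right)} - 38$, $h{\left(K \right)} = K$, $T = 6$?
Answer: $- \frac{1}{105} \approx -0.0095238$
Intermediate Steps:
$p = -32$ ($p = 6 - 38 = -32$)
$L = - \frac{1}{3} \approx -0.33333$
$n = \frac{1}{35}$ ($n = \frac{1}{-3 - 32} \left(-1\right) = \frac{1}{-35} \left(-1\right) = \left(- \frac{1}{35}\right) \left(-1\right) = \frac{1}{35} \approx 0.028571$)
$n L = \frac{1}{35} \left(- \frac{1}{3}\right) = - \frac{1}{105}$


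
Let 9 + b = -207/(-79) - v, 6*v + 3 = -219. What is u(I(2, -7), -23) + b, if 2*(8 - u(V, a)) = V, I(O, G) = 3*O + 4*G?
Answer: 3920/79 ≈ 49.620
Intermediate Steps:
v = -37 (v = -½ + (⅙)*(-219) = -½ - 73/2 = -37)
u(V, a) = 8 - V/2
b = 2419/79 (b = -9 + (-207/(-79) - 1*(-37)) = -9 + (-207*(-1/79) + 37) = -9 + (207/79 + 37) = -9 + 3130/79 = 2419/79 ≈ 30.620)
u(I(2, -7), -23) + b = (8 - (3*2 + 4*(-7))/2) + 2419/79 = (8 - (6 - 28)/2) + 2419/79 = (8 - ½*(-22)) + 2419/79 = (8 + 11) + 2419/79 = 19 + 2419/79 = 3920/79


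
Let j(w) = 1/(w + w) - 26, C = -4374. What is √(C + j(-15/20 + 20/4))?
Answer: I*√1271566/17 ≈ 66.332*I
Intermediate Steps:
j(w) = -26 + 1/(2*w) (j(w) = 1/(2*w) - 26 = -26 + 1/(2*w))
√(C + j(-15/20 + 20/4)) = √(-4374 + (-26 + 1/(2*(-15/20 + 20/4)))) = √(-4374 + (-26 + 1/(2*(-15*1/20 + 20*(¼))))) = √(-4374 + (-26 + 1/(2*(-¾ + 5)))) = √(-4374 + (-26 + 1/(2*(17/4)))) = √(-4374 + (-26 + (½)*(4/17))) = √(-4374 + (-26 + 2/17)) = √(-4374 - 440/17) = √(-74798/17) = I*√1271566/17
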